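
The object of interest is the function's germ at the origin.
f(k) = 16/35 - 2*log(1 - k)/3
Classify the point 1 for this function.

The point is a logarithmic branch point.

The term (-2/3)*log(1 - k/(1)) has argument 1 - 1/(1) = 0 at 1: a logarithmic (infinitely-sheeted) branch point; the remaining terms are analytic or single-valued there.


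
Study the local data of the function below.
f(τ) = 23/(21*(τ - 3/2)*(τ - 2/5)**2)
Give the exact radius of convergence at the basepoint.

The radius of convergence is 2/5.

Denominator factor (τ - 3/2): pole of order 1 at 3/2, modulus 3/2.
Denominator factor (τ - 2/5)^2: pole of order 2 at 2/5, modulus 2/5.
The radius of convergence is the smallest modulus among the singular points: 2/5.


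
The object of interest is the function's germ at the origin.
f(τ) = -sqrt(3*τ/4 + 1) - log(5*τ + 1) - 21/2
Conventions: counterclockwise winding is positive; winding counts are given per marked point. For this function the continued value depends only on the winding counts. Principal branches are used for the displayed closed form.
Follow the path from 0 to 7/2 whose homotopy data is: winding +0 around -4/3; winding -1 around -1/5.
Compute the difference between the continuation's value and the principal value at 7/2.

The rational part is single-valued and drops out of the difference; each branch term changes only by its own monodromy.
(-1)*sqrt(1 - τ/(-4/3)): winding +0 is even, the square root returns to the same sheet, contribution 0.
(-1)*log(1 - τ/(-1/5)): each positive loop around -1/5 adds 2*pi*i to the log, so winding -1 contributes (-1)*(-1)*2*pi*i = (2)*pi*i.
Summing the contributions at τ = 7/2 gives (2)*pi*i.

Continued minus principal equals (2)*pi*i.


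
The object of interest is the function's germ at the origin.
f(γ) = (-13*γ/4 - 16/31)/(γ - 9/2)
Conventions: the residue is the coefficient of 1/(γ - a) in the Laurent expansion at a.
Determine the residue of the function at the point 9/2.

At the order-1 pole 9/2 set g(γ) = (γ - (9/2))*f(γ) = -13*γ/4 - 16/31.
Simple pole: residue = g(a) at a = 9/2, which is -3755/248.

The residue is -3755/248.


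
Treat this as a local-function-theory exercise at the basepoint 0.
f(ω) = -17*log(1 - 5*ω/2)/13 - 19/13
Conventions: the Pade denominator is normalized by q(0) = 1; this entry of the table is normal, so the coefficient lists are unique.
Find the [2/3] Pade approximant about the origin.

Taylor coefficients needed (expand at 0): a_0 = -19/13, a_1 = 85/26, a_2 = 425/104, a_3 = 2125/312, a_4 = 10625/832, a_5 = 10625/416.
Write the denominator as Q(ω) = 1 + q1*ω + q2*ω^2 + q3*ω^3. Requiring Q*f - P = O(ω^6) with deg P <= 2 kills the coefficients of ω^3..ω^5 in Q*f:
  ω^3: a_3 + q1*a_2 + q2*a_1 + q3*a_0 = 0, i.e. 2125/312 + (425/104)*q1 + (85/26)*q2 + (-19/13)*q3 = 0.
  ω^4: a_4 + q1*a_3 + q2*a_2 + q3*a_1 = 0, i.e. 10625/832 + (2125/312)*q1 + (425/104)*q2 + (85/26)*q3 = 0.
  ω^5: a_5 + q1*a_4 + q2*a_3 + q3*a_2 = 0, i.e. 10625/416 + (10625/832)*q1 + (2125/312)*q2 + (425/104)*q3 = 0.
Solving this linear system: q1 = -403/140, q2 = 11/7, q3 = 85/672.
The numerator is Q*f truncated at degree 2: P0 = a_0 = -19/13; P1 = a_1 + q1*a_0 = 13607/1820; P2 = a_2 + q1*a_1 + q2*a_0 = -1387/182.

The Pade approximant has numerator coefficients [-19/13, 13607/1820, -1387/182]; denominator coefficients [1, -403/140, 11/7, 85/672].


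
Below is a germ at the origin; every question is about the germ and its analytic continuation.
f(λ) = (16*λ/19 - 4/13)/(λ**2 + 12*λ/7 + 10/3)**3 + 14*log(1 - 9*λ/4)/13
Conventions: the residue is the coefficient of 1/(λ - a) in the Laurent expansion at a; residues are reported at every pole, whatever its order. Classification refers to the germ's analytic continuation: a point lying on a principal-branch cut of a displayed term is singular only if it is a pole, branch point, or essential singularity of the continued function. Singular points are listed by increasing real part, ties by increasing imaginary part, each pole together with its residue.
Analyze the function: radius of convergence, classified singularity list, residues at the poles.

Radius of convergence at 0: 4/9.
At (-6/7) - ((1/21)*sqrt(1146))*i: a pole of order 3; residue -((28848015/55074052384)*sqrt(1146))*i.
At (-6/7) + ((1/21)*sqrt(1146))*i: a pole of order 3; residue ((28848015/55074052384)*sqrt(1146))*i.
At 4/9: a logarithmic branch point.

Denominator factor (λ**2 + 12*λ/7 + 10/3)^3: discriminant -1528/147, complex-conjugate roots (-6/7) + ((1/21)*sqrt(1146))*i and (-6/7) - ((1/21)*sqrt(1146))*i; poles of order 3, moduli (1/3)*sqrt(30) and (1/3)*sqrt(30).
Branch term (14/13)*log(1 - λ/(4/9)): its argument vanishes at λ = 4/9, a logarithmic branch point, modulus 4/9.
The radius of convergence is the smallest modulus among the singular points: 4/9.
The branch term is analytic at (-6/7) - ((1/21)*sqrt(1146))*i and contributes nothing to the residue; only the rational part matters.
The factor λ**2 + 12*λ/7 + 10/3 splits as (λ - a)(λ - a') with a = (-6/7) - ((1/21)*sqrt(1146))*i, a' = (-6/7) + ((1/21)*sqrt(1146))*i. At the order-3 pole a set g(λ) = (λ - a)^3*(rational part) = [16*λ/19 - 4/13] / (λ - a')^3.
Order-3 pole: residue = g''(a)/2; g''((-6/7) - ((1/21)*sqrt(1146))*i) = -((28848015/27537026192)*sqrt(1146))*i, so the residue is -((28848015/55074052384)*sqrt(1146))*i.
The branch term is analytic at (-6/7) + ((1/21)*sqrt(1146))*i and contributes nothing to the residue; only the rational part matters.
The factor λ**2 + 12*λ/7 + 10/3 splits as (λ - a)(λ - a') with a = (-6/7) + ((1/21)*sqrt(1146))*i, a' = (-6/7) - ((1/21)*sqrt(1146))*i. At the order-3 pole a set g(λ) = (λ - a)^3*(rational part) = [16*λ/19 - 4/13] / (λ - a')^3.
Order-3 pole: residue = g''(a)/2; g''((-6/7) + ((1/21)*sqrt(1146))*i) = ((28848015/27537026192)*sqrt(1146))*i, so the residue is ((28848015/55074052384)*sqrt(1146))*i.
List the singular points by increasing real part (a conjugate pair: the negative imaginary part first).


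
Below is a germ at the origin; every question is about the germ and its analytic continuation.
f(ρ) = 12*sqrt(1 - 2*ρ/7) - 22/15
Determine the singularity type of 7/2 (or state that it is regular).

The term (12)*sqrt(1 - ρ/(7/2)) has argument 1 - 7/2/(7/2) = 0 at 7/2: a square-root (algebraic, two-sheeted) branch point; the remaining terms are analytic or single-valued there.

The point is an algebraic (square-root) branch point.


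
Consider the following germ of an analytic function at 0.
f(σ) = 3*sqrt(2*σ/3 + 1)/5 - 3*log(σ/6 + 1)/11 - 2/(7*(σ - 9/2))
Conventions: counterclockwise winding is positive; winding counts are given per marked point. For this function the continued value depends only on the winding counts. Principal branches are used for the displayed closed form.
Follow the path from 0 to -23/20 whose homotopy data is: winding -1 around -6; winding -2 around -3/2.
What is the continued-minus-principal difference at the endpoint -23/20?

Continued minus principal equals (6/11)*pi*i.

The rational part is single-valued and drops out of the difference; each branch term changes only by its own monodromy.
(3/5)*sqrt(1 - σ/(-3/2)): winding -2 is even, the square root returns to the same sheet, contribution 0.
(-3/11)*log(1 - σ/(-6)): each positive loop around -6 adds 2*pi*i to the log, so winding -1 contributes (-3/11)*(-1)*2*pi*i = (6/11)*pi*i.
Summing the contributions at σ = -23/20 gives (6/11)*pi*i.


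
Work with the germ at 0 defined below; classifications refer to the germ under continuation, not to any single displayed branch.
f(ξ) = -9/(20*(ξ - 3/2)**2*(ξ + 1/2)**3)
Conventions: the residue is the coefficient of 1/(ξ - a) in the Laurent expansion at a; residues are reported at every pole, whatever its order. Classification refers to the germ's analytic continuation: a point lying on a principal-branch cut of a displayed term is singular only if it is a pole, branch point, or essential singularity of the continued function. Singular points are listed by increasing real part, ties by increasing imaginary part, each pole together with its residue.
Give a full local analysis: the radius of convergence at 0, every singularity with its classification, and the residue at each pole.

Radius of convergence at 0: 1/2.
At -1/2: a pole of order 3; residue -27/320.
At 3/2: a pole of order 2; residue 27/320.

Denominator factor (ξ - 3/2)^2: pole of order 2 at 3/2, modulus 3/2.
Denominator factor (ξ + 1/2)^3: pole of order 3 at -1/2, modulus 1/2.
The radius of convergence is the smallest modulus among the singular points: 1/2.
At the order-3 pole -1/2 set g(ξ) = (ξ - (-1/2))^3*f(ξ) = -9/(20*(ξ - 3/2)**2).
Order-3 pole: residue = g''(a)/2; g''(-1/2) = -27/160, so the residue is -27/320.
At the order-2 pole 3/2 set g(ξ) = (ξ - (3/2))^2*f(ξ) = -9/(20*(ξ + 1/2)**3).
Order-2 pole: residue = g'(a); g'(3/2) = 27/320, so the residue is 27/320.
List the singular points by increasing real part (a conjugate pair: the negative imaginary part first).


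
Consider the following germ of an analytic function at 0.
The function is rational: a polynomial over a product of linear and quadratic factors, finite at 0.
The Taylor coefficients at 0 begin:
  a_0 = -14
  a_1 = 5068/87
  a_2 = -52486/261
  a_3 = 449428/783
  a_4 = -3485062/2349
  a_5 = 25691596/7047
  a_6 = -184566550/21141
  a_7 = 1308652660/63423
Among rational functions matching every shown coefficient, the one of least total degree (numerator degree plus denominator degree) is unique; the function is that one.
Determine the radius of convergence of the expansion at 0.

No rational of total degree below 5 reproduces all 8 coefficients; solving the [2/3] Pade equations on them gives f(n) = (-12*n**2 - 30*n/29 - 6)/((n + 3/7)*(n + 1)**2), whose expansion matches every shown term.
Denominator factor (n + 1)^2: pole of order 2 at -1, modulus 1.
Denominator factor (n + 3/7): pole of order 1 at -3/7, modulus 3/7.
The radius of convergence is the smallest modulus among the singular points: 3/7.

The radius of convergence is 3/7.


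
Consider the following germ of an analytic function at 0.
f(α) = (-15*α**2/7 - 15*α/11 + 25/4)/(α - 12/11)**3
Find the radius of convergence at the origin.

The radius of convergence is 12/11.

Denominator factor (α - 12/11)^3: pole of order 3 at 12/11, modulus 12/11.
The radius of convergence is the smallest modulus among the singular points: 12/11.


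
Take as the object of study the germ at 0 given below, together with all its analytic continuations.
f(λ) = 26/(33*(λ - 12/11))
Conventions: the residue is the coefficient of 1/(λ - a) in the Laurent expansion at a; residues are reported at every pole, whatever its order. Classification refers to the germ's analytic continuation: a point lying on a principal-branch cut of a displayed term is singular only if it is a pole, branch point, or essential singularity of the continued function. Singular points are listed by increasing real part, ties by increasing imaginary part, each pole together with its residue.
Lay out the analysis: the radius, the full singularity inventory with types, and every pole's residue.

Radius of convergence at 0: 12/11.
At 12/11: a pole of order 1; residue 26/33.

Denominator factor (λ - 12/11): pole of order 1 at 12/11, modulus 12/11.
The radius of convergence is the smallest modulus among the singular points: 12/11.
At the order-1 pole 12/11 set g(λ) = (λ - (12/11))*f(λ) = 26/33.
Simple pole: residue = g(a) at a = 12/11, which is 26/33.


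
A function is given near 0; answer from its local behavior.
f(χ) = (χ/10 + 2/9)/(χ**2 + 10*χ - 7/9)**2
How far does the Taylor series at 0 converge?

Denominator factor (χ**2 + 10*χ - 7/9)^2: discriminant 928/9, real irrational roots -5 + (2/3)*sqrt(58) and -5 - (2/3)*sqrt(58); poles of order 2, moduli -5 + (2/3)*sqrt(58) and 5 + (2/3)*sqrt(58).
The radius of convergence is the smallest modulus among the singular points: -5 + (2/3)*sqrt(58).

The radius of convergence is -5 + (2/3)*sqrt(58).


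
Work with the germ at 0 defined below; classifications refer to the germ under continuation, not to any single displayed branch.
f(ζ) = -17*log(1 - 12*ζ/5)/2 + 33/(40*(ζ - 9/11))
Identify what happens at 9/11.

The denominator factor ζ - 9/11 vanishes at 9/11 and appears to the power 1; the numerator there equals 33/40, nonzero, and no other factor vanishes.
The branch terms are analytic at this point.
Hence a pole whose order is the multiplicity, 1.

The point is a pole of order 1.


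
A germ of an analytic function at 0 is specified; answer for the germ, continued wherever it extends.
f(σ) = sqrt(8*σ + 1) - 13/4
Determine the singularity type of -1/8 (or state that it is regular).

The point is an algebraic (square-root) branch point.

The term (1)*sqrt(1 - σ/(-1/8)) has argument 1 - -1/8/(-1/8) = 0 at -1/8: a square-root (algebraic, two-sheeted) branch point; the remaining terms are analytic or single-valued there.


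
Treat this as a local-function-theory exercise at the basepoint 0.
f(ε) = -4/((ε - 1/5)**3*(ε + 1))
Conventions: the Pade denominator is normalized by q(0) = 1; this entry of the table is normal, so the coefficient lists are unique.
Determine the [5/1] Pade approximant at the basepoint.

Taylor coefficients needed (expand at 0): a_0 = 500, a_1 = 7000, a_2 = 68000, a_3 = 557000, a_4 = 4130500, a_5 = 28682000, a_6 = 190068000.
Write the denominator as Q(ε) = 1 + q1*ε. Requiring Q*f - P = O(ε^7) with deg P <= 5 kills the coefficients of ε^6..ε^6 in Q*f:
  ε^6: a_6 + q1*a_5 = 0, i.e. 190068000 + (28682000)*q1 = 0.
Solving this linear system: q1 = -95034/14341.
The numerator is Q*f truncated at degree 5: P0 = a_0 = 500; P1 = a_1 + q1*a_0 = 52870000/14341; P2 = a_2 + q1*a_1 = 309950000/14341; P3 = a_3 + q1*a_2 = 1525625000/14341; P4 = a_4 + q1*a_3 = 6301562500/14341; P5 = a_5 + q1*a_4 = 18790625000/14341.

The Pade approximant has numerator coefficients [500, 52870000/14341, 309950000/14341, 1525625000/14341, 6301562500/14341, 18790625000/14341]; denominator coefficients [1, -95034/14341].


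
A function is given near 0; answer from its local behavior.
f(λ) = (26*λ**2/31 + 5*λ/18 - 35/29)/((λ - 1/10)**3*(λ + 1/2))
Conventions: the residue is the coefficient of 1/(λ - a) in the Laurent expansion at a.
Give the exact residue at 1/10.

At the order-3 pole 1/10 set g(λ) = (λ - (1/10))^3*f(λ) = (26*λ**2/31 + 5*λ/18 - 35/29)/(λ + 1/2).
Order-3 pole: residue = g''(a)/2; g''(1/10) = -4596125/436914, so the residue is -4596125/873828.

The residue is -4596125/873828.


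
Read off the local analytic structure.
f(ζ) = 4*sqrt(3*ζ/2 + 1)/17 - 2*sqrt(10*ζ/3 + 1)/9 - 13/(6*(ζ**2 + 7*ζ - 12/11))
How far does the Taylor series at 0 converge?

The radius of convergence is -7/2 + (1/22)*sqrt(6457).

Denominator factor (ζ**2 + 7*ζ - 12/11): discriminant 587/11, real irrational roots -7/2 + (1/22)*sqrt(6457) and -7/2 - (1/22)*sqrt(6457); poles of order 1, moduli -7/2 + (1/22)*sqrt(6457) and 7/2 + (1/22)*sqrt(6457).
Branch term (-2/9)*sqrt(1 - ζ/(-3/10)): its argument vanishes at ζ = -3/10, a square-root branch point, modulus 3/10.
Branch term (4/17)*sqrt(1 - ζ/(-2/3)): its argument vanishes at ζ = -2/3, a square-root branch point, modulus 2/3.
The radius of convergence is the smallest modulus among the singular points: -7/2 + (1/22)*sqrt(6457).


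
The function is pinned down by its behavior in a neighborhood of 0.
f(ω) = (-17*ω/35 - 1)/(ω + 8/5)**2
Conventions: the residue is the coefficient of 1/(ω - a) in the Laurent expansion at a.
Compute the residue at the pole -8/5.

The residue is -17/35.

At the order-2 pole -8/5 set g(ω) = (ω - (-8/5))^2*f(ω) = -17*ω/35 - 1.
Order-2 pole: residue = g'(a); g'(-8/5) = -17/35, so the residue is -17/35.


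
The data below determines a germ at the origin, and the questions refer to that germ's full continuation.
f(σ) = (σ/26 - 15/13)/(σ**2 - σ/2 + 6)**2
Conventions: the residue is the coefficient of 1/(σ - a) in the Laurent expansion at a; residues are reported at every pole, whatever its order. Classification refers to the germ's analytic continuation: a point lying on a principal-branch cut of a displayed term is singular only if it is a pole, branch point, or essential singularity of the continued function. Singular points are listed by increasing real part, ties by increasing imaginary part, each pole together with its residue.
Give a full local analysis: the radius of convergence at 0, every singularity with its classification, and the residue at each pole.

Radius of convergence at 0: sqrt(6).
At (1/4) - ((1/4)*sqrt(95))*i: a pole of order 2; residue -((238/117325)*sqrt(95))*i.
At (1/4) + ((1/4)*sqrt(95))*i: a pole of order 2; residue ((238/117325)*sqrt(95))*i.

Denominator factor (σ**2 - σ/2 + 6)^2: discriminant -95/4, complex-conjugate roots (1/4) + ((1/4)*sqrt(95))*i and (1/4) - ((1/4)*sqrt(95))*i; poles of order 2, moduli sqrt(6) and sqrt(6).
The radius of convergence is the smallest modulus among the singular points: sqrt(6).
The factor σ**2 - σ/2 + 6 splits as (σ - a)(σ - a') with a = (1/4) - ((1/4)*sqrt(95))*i, a' = (1/4) + ((1/4)*sqrt(95))*i. At the order-2 pole a set g(σ) = (σ - a)^2*f(σ) = [σ/26 - 15/13] / (σ - a')^2.
Order-2 pole: residue = g'(a); g'((1/4) - ((1/4)*sqrt(95))*i) = -((238/117325)*sqrt(95))*i, so the residue is -((238/117325)*sqrt(95))*i.
The factor σ**2 - σ/2 + 6 splits as (σ - a)(σ - a') with a = (1/4) + ((1/4)*sqrt(95))*i, a' = (1/4) - ((1/4)*sqrt(95))*i. At the order-2 pole a set g(σ) = (σ - a)^2*f(σ) = [σ/26 - 15/13] / (σ - a')^2.
Order-2 pole: residue = g'(a); g'((1/4) + ((1/4)*sqrt(95))*i) = ((238/117325)*sqrt(95))*i, so the residue is ((238/117325)*sqrt(95))*i.
List the singular points by increasing real part (a conjugate pair: the negative imaginary part first).


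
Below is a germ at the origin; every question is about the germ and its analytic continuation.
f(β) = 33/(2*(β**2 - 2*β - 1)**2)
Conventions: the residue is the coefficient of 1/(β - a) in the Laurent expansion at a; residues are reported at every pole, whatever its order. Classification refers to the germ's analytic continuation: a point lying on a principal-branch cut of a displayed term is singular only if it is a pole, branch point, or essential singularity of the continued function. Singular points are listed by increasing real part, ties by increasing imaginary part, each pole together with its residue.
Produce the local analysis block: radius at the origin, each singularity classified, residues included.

Radius of convergence at 0: -1 + sqrt(2).
At 1 - sqrt(2): a pole of order 2; residue (33/32)*sqrt(2).
At 1 + sqrt(2): a pole of order 2; residue -(33/32)*sqrt(2).

Denominator factor (β**2 - 2*β - 1)^2: discriminant 8, real irrational roots 1 + sqrt(2) and 1 - sqrt(2); poles of order 2, moduli 1 + sqrt(2) and -1 + sqrt(2).
The radius of convergence is the smallest modulus among the singular points: -1 + sqrt(2).
The factor β**2 - 2*β - 1 splits as (β - a)(β - a') with a = 1 - sqrt(2), a' = 1 + sqrt(2). At the order-2 pole a set g(β) = (β - a)^2*f(β) = [33/2] / (β - a')^2.
Order-2 pole: residue = g'(a); g'(1 - sqrt(2)) = (33/32)*sqrt(2), so the residue is (33/32)*sqrt(2).
The factor β**2 - 2*β - 1 splits as (β - a)(β - a') with a = 1 + sqrt(2), a' = 1 - sqrt(2). At the order-2 pole a set g(β) = (β - a)^2*f(β) = [33/2] / (β - a')^2.
Order-2 pole: residue = g'(a); g'(1 + sqrt(2)) = -(33/32)*sqrt(2), so the residue is -(33/32)*sqrt(2).
List the singular points by increasing real part (a conjugate pair: the negative imaginary part first).


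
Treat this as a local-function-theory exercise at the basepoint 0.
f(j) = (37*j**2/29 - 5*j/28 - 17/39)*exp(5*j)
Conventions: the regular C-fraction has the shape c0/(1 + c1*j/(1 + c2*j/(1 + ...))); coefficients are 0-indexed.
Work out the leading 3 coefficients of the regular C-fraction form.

The regular C-fraction coefficients are [-17/39, -2575/476, 115927729/35545300].

Taylor coefficients (expand at 0): a_0 = -17/39, a_1 = -2575/1092, a_2 = -160421/31668.
c0 = a_0 = -17/39. Peel one level at a time: if S = 1 + c*j/S' with S'(0) = 1, then c is the j-coefficient of S and S' = c*j/(S - 1).
S_1 = c0/f = 1 + (-2575/476)*j + (115927729/6570704)*j^2 + ...; c1 = -2575/476.
S_2 = c1*j/(S_1 - 1) = 1 + (115927729/35545300)*j + ...; c2 = 115927729/35545300.


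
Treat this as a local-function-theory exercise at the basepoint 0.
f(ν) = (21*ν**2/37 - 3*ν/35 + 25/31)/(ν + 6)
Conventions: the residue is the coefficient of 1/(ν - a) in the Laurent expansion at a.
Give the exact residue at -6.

At the order-1 pole -6 set g(ν) = (ν - (-6))*f(ν) = 21*ν**2/37 - 3*ν/35 + 25/31.
Simple pole: residue = g(a) at a = -6, which is 873281/40145.

The residue is 873281/40145.


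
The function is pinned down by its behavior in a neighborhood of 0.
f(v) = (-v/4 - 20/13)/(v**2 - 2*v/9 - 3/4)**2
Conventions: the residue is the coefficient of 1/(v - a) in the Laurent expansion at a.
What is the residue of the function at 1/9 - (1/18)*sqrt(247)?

The factor v**2 - 2*v/9 - 3/4 splits as (v - a)(v - a') with a = 1/9 - (1/18)*sqrt(247), a' = 1/9 + (1/18)*sqrt(247). At the order-2 pole a set g(v) = (v - a)^2*f(v) = [-v/4 - 20/13] / (v - a')^2.
Order-2 pole: residue = g'(a); g'(1/9 - (1/18)*sqrt(247)) = -(59373/1586234)*sqrt(247), so the residue is -(59373/1586234)*sqrt(247).

The residue is -(59373/1586234)*sqrt(247).


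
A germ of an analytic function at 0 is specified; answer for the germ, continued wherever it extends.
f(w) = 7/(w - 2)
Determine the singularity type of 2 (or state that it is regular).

The point is a pole of order 1.

The denominator factor w - 2 vanishes at 2 and appears to the power 1; the numerator there equals 7, nonzero, and no other factor vanishes.
Hence a pole whose order is the multiplicity, 1.


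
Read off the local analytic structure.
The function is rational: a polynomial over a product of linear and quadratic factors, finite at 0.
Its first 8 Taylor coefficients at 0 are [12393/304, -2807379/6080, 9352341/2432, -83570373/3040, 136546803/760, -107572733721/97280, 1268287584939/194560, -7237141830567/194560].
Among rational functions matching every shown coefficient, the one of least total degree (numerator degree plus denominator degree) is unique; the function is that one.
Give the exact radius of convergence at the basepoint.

No rational of total degree below 5 reproduces all 8 coefficients; solving the [1/4] Pade equations on them gives f(z) = (-21*z/40 - 17/38)/((z - 1)*(z + 2/9)**3), whose expansion matches every shown term.
Denominator factor (z - 1): pole of order 1 at 1, modulus 1.
Denominator factor (z + 2/9)^3: pole of order 3 at -2/9, modulus 2/9.
The radius of convergence is the smallest modulus among the singular points: 2/9.

The radius of convergence is 2/9.


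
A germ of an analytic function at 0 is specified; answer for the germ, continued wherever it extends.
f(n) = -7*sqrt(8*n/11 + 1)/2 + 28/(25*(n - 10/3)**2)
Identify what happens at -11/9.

The point is a regular point.

Denominator factors: n - 10/3 = -41/9 at n = -11/9 — none vanishes.
Branch term sqrt(1 - n/(-11/8)): argument at -11/9 is 1/9, nonzero, so -11/9 is not its branch point (a point on a principal cut is still regular for the continued germ).
So the germ continues analytically to -11/9.


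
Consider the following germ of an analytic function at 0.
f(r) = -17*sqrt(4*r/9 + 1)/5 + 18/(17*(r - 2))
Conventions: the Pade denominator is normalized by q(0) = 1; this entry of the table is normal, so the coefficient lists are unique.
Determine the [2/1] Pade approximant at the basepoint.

Taylor coefficients needed (expand at 0): a_0 = -334/85, a_1 = -1561/1530, a_2 = -1333/27540, a_3 = -42053/495720.
Write the denominator as Q(r) = 1 + q1*r. Requiring Q*f - P = O(r^4) with deg P <= 2 kills the coefficients of r^3..r^3 in Q*f:
  r^3: a_3 + q1*a_2 = 0, i.e. -42053/495720 + (-1333/27540)*q1 = 0.
Solving this linear system: q1 = -42053/23994.
The numerator is Q*f truncated at degree 2: P0 = a_0 = -334/85; P1 = a_1 + q1*a_0 = 703817/119970; P2 = a_2 + q1*a_1 = 939233/539865.

The Pade approximant has numerator coefficients [-334/85, 703817/119970, 939233/539865]; denominator coefficients [1, -42053/23994].


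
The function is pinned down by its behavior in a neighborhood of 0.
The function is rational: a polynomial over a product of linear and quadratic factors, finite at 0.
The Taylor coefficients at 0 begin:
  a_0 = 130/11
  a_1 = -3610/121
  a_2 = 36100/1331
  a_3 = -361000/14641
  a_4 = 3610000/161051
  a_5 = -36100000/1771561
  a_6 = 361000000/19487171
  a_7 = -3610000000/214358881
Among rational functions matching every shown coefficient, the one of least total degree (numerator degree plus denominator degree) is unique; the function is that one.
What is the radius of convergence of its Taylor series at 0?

No rational of total degree below 2 reproduces all 8 coefficients; solving the [1/1] Pade equations on them gives f(ε) = (13 - 21*ε)/(ε + 11/10), whose expansion matches every shown term.
Denominator factor (ε + 11/10): pole of order 1 at -11/10, modulus 11/10.
The radius of convergence is the smallest modulus among the singular points: 11/10.

The radius of convergence is 11/10.


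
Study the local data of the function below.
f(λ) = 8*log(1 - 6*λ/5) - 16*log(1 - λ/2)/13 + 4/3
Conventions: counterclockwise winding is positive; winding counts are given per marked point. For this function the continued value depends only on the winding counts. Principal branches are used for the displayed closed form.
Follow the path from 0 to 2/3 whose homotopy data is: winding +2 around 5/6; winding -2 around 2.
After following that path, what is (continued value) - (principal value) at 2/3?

Continued minus principal equals (480/13)*pi*i.

The rational part is single-valued and drops out of the difference; each branch term changes only by its own monodromy.
(-16/13)*log(1 - λ/(2)): each positive loop around 2 adds 2*pi*i to the log, so winding -2 contributes (-16/13)*(-2)*2*pi*i = (64/13)*pi*i.
(8)*log(1 - λ/(5/6)): each positive loop around 5/6 adds 2*pi*i to the log, so winding +2 contributes (8)*(2)*2*pi*i = (32)*pi*i.
Summing the contributions at λ = 2/3 gives (480/13)*pi*i.


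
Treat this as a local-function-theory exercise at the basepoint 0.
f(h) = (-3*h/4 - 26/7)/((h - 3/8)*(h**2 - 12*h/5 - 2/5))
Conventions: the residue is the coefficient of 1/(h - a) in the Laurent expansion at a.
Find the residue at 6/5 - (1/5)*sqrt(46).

The factor h**2 - 12*h/5 - 2/5 splits as (h - a)(h - a') with a = 6/5 - (1/5)*sqrt(46), a' = 6/5 + (1/5)*sqrt(46). At the order-1 pole a set g(h) = (h - a)*f(h) = [(-3*h/4 - 26/7)/(h - 3/8)] / (h - a').
Simple pole: residue = g(a) at a = 6/5 - (1/5)*sqrt(46), which is -4475/2597 - (6795/59731)*sqrt(46).

The residue is -4475/2597 - (6795/59731)*sqrt(46).


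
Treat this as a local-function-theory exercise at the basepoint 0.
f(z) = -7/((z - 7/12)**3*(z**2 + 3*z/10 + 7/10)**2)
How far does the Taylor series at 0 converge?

Denominator factor (z - 7/12)^3: pole of order 3 at 7/12, modulus 7/12.
Denominator factor (z**2 + 3*z/10 + 7/10)^2: discriminant -271/100, complex-conjugate roots (-3/20) + ((1/20)*sqrt(271))*i and (-3/20) - ((1/20)*sqrt(271))*i; poles of order 2, moduli (1/10)*sqrt(70) and (1/10)*sqrt(70).
The radius of convergence is the smallest modulus among the singular points: 7/12.

The radius of convergence is 7/12.


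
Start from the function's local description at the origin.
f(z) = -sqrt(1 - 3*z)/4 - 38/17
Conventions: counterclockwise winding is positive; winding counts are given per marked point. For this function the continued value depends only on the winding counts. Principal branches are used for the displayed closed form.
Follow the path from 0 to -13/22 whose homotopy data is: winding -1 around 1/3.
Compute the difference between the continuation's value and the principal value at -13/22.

Continued minus principal equals (1/44)*sqrt(1342).

The rational part is single-valued and drops out of the difference; each branch term changes only by its own monodromy.
(-1/4)*sqrt(1 - z/(1/3)): winding -1 is odd, the square root flips sign, contributing -2*(-1/4)*sqrt(1 - (-13/22)/(1/3)) = -2*(-1/4)*sqrt(61/22) = (1/44)*sqrt(1342).
Summing the contributions at z = -13/22 gives (1/44)*sqrt(1342).


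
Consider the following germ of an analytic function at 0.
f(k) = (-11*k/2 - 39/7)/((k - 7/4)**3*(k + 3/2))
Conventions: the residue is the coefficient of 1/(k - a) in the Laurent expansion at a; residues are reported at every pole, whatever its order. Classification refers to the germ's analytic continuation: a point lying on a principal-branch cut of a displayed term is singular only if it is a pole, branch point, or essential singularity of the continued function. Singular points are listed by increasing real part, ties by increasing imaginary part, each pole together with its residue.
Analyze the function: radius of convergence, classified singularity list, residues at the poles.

Radius of convergence at 0: 3/2.
At -3/2: a pole of order 1; residue -1200/15379.
At 7/4: a pole of order 3; residue 1200/15379.

Denominator factor (k - 7/4)^3: pole of order 3 at 7/4, modulus 7/4.
Denominator factor (k + 3/2): pole of order 1 at -3/2, modulus 3/2.
The radius of convergence is the smallest modulus among the singular points: 3/2.
At the order-1 pole -3/2 set g(k) = (k - (-3/2))*f(k) = (-11*k/2 - 39/7)/(k - 7/4)**3.
Simple pole: residue = g(a) at a = -3/2, which is -1200/15379.
At the order-3 pole 7/4 set g(k) = (k - (7/4))^3*f(k) = (-11*k/2 - 39/7)/(k + 3/2).
Order-3 pole: residue = g''(a)/2; g''(7/4) = 2400/15379, so the residue is 1200/15379.
List the singular points by increasing real part (a conjugate pair: the negative imaginary part first).


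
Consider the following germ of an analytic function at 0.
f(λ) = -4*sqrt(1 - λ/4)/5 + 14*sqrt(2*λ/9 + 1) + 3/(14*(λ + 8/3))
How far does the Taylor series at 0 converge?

Denominator factor (λ + 8/3): pole of order 1 at -8/3, modulus 8/3.
Branch term (-4/5)*sqrt(1 - λ/(4)): its argument vanishes at λ = 4, a square-root branch point, modulus 4.
Branch term (14)*sqrt(1 - λ/(-9/2)): its argument vanishes at λ = -9/2, a square-root branch point, modulus 9/2.
The radius of convergence is the smallest modulus among the singular points: 8/3.

The radius of convergence is 8/3.


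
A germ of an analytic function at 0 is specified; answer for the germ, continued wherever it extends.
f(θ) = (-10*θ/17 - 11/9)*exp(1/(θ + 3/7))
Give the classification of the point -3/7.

The point is an essential singularity.

The exponent 1/(θ - (-3/7)) has a pole at -3/7, so exp(1/(θ - (-3/7))) takes every nonzero value near it: an essential singularity (not a pole of any order).


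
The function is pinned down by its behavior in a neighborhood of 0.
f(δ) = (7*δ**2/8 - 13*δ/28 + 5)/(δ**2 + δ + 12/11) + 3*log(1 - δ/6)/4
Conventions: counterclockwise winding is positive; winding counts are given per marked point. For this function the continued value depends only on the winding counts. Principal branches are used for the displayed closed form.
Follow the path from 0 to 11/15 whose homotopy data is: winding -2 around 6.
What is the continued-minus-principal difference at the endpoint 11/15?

Continued minus principal equals -(3)*pi*i.

The rational part is single-valued and drops out of the difference; each branch term changes only by its own monodromy.
(3/4)*log(1 - δ/(6)): each positive loop around 6 adds 2*pi*i to the log, so winding -2 contributes (3/4)*(-2)*2*pi*i = -(3)*pi*i.
Summing the contributions at δ = 11/15 gives -(3)*pi*i.


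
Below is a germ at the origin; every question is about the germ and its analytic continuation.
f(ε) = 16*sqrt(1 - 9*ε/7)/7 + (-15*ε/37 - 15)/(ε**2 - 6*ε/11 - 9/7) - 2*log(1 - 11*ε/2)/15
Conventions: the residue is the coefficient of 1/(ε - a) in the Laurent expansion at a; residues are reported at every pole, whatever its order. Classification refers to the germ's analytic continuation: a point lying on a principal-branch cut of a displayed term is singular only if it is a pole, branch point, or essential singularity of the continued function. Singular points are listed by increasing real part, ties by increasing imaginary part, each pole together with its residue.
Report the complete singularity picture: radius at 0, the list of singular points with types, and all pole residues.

Radius of convergence at 0: 2/11.
At 3/11 - (24/77)*sqrt(14): a pole of order 1; residue -15/74 + (1025/592)*sqrt(14).
At 2/11: a logarithmic branch point.
At 7/9: an algebraic (square-root) branch point.
At 3/11 + (24/77)*sqrt(14): a pole of order 1; residue -15/74 - (1025/592)*sqrt(14).

Denominator factor (ε**2 - 6*ε/11 - 9/7): discriminant 4608/847, real irrational roots 3/11 + (24/77)*sqrt(14) and 3/11 - (24/77)*sqrt(14); poles of order 1, moduli 3/11 + (24/77)*sqrt(14) and -3/11 + (24/77)*sqrt(14).
Branch term (16/7)*sqrt(1 - ε/(7/9)): its argument vanishes at ε = 7/9, a square-root branch point, modulus 7/9.
Branch term (-2/15)*log(1 - ε/(2/11)): its argument vanishes at ε = 2/11, a logarithmic branch point, modulus 2/11.
The radius of convergence is the smallest modulus among the singular points: 2/11.
The branch terms are analytic at 3/11 - (24/77)*sqrt(14) and contribute nothing to the residue; only the rational part matters.
The factor ε**2 - 6*ε/11 - 9/7 splits as (ε - a)(ε - a') with a = 3/11 - (24/77)*sqrt(14), a' = 3/11 + (24/77)*sqrt(14). At the order-1 pole a set g(ε) = (ε - a)*(rational part) = [-15*ε/37 - 15] / (ε - a').
Simple pole: residue = g(a) at a = 3/11 - (24/77)*sqrt(14), which is -15/74 + (1025/592)*sqrt(14).
The branch terms are analytic at 3/11 + (24/77)*sqrt(14) and contribute nothing to the residue; only the rational part matters.
The factor ε**2 - 6*ε/11 - 9/7 splits as (ε - a)(ε - a') with a = 3/11 + (24/77)*sqrt(14), a' = 3/11 - (24/77)*sqrt(14). At the order-1 pole a set g(ε) = (ε - a)*(rational part) = [-15*ε/37 - 15] / (ε - a').
Simple pole: residue = g(a) at a = 3/11 + (24/77)*sqrt(14), which is -15/74 - (1025/592)*sqrt(14).
List the singular points by increasing real part (a conjugate pair: the negative imaginary part first).


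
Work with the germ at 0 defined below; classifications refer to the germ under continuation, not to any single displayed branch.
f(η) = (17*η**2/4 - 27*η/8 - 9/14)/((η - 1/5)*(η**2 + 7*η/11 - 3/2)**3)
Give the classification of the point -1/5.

The point is a regular point.

Denominator factors: η**2 + 7*η/11 - 3/2 = -873/550 at η = -1/5; η - 1/5 = -2/5 at η = -1/5 — none vanishes.
So the germ continues analytically to -1/5.


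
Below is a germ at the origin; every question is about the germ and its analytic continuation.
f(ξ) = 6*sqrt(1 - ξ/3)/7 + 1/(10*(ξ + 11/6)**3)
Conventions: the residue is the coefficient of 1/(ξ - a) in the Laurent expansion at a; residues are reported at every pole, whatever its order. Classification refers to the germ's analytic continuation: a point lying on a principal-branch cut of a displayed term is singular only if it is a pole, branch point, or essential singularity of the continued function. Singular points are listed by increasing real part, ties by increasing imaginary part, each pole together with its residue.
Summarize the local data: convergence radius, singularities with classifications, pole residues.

Denominator factor (ξ + 11/6)^3: pole of order 3 at -11/6, modulus 11/6.
Branch term (6/7)*sqrt(1 - ξ/(3)): its argument vanishes at ξ = 3, a square-root branch point, modulus 3.
The radius of convergence is the smallest modulus among the singular points: 11/6.
The branch term is analytic at -11/6 and contributes nothing to the residue; only the rational part matters.
At the order-3 pole -11/6 set g(ξ) = (ξ - (-11/6))^3*(rational part) = 1/10.
Order-3 pole: residue = g''(a)/2; g''(-11/6) = 0, so the residue is 0.
List the singular points by increasing real part (a conjugate pair: the negative imaginary part first).

Radius of convergence at 0: 11/6.
At -11/6: a pole of order 3; residue 0.
At 3: an algebraic (square-root) branch point.


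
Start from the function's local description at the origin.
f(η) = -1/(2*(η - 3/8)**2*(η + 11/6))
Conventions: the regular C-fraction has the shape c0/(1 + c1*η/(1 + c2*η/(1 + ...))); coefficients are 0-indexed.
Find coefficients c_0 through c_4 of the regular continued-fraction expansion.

The regular C-fraction coefficients are [-64/33, -158/33, 208/237, -5548/3081, 8532/18031].

Taylor coefficients (expand at 0): a_0 = -64/33, a_1 = -10112/1089, a_2 = -434944/11979, a_3 = -150969856/1185921, a_4 = -16472794112/39135393.
c0 = a_0 = -64/33. Peel one level at a time: if S = 1 + c*η/S' with S'(0) = 1, then c is the η-coefficient of S and S' = c*η/(S - 1).
S_1 = c0/f = 1 + (-158/33)*η + (416/99)*η^2 + ...; c1 = -158/33.
S_2 = c1*η/(S_1 - 1) = 1 + (208/237)*η + (88768/56169)*η^2 + ...; c2 = 208/237.
S_3 = c2*η/(S_2 - 1) = 1 + (-5548/3081)*η + (144/169)*η^2 + ...; c3 = -5548/3081.
S_4 = c3*η/(S_3 - 1) = 1 + (8532/18031)*η + ...; c4 = 8532/18031.


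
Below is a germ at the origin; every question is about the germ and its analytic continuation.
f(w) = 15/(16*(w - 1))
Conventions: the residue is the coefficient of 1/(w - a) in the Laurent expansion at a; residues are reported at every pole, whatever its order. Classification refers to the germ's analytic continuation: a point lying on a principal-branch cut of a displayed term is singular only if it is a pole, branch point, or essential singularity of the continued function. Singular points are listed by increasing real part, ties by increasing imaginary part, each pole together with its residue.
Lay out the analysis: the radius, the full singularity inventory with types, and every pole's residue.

Denominator factor (w - 1): pole of order 1 at 1, modulus 1.
The radius of convergence is the smallest modulus among the singular points: 1.
At the order-1 pole 1 set g(w) = (w - (1))*f(w) = 15/16.
Simple pole: residue = g(a) at a = 1, which is 15/16.

Radius of convergence at 0: 1.
At 1: a pole of order 1; residue 15/16.


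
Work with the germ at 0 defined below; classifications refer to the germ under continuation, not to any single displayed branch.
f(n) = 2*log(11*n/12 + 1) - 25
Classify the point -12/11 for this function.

The term (2)*log(1 - n/(-12/11)) has argument 1 - -12/11/(-12/11) = 0 at -12/11: a logarithmic (infinitely-sheeted) branch point; the remaining terms are analytic or single-valued there.

The point is a logarithmic branch point.


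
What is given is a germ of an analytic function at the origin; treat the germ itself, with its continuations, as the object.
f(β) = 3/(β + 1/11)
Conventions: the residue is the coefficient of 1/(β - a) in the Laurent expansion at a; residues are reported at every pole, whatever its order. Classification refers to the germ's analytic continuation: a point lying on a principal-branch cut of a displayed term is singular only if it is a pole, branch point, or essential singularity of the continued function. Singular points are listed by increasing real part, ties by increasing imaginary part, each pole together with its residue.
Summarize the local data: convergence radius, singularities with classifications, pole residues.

Denominator factor (β + 1/11): pole of order 1 at -1/11, modulus 1/11.
The radius of convergence is the smallest modulus among the singular points: 1/11.
At the order-1 pole -1/11 set g(β) = (β - (-1/11))*f(β) = 3.
Simple pole: residue = g(a) at a = -1/11, which is 3.

Radius of convergence at 0: 1/11.
At -1/11: a pole of order 1; residue 3.


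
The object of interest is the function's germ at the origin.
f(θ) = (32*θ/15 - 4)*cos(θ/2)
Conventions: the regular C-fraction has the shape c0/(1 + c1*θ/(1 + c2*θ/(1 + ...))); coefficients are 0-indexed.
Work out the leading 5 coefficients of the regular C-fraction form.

The regular C-fraction coefficients are [-4, 8/15, -737/960, 15/64, 100/737].

Taylor coefficients (expand at 0): a_0 = -4, a_1 = 32/15, a_2 = 1/2, a_3 = -4/15, a_4 = -1/96.
c0 = a_0 = -4. Peel one level at a time: if S = 1 + c*θ/S' with S'(0) = 1, then c is the θ-coefficient of S and S' = c*θ/(S - 1).
S_1 = c0/f = 1 + (8/15)*θ + (737/1800)*θ^2 + ...; c1 = 8/15.
S_2 = c1*θ/(S_1 - 1) = 1 + (-737/960)*θ + (737/4096)*θ^2 + ...; c2 = -737/960.
S_3 = c2*θ/(S_2 - 1) = 1 + (15/64)*θ + (-375/11792)*θ^2 + ...; c3 = 15/64.
S_4 = c3*θ/(S_3 - 1) = 1 + (100/737)*θ + ...; c4 = 100/737.
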